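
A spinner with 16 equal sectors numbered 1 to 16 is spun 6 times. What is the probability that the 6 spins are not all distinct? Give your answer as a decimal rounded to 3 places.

P(all 6 different) = 16/16 · 15/16 · ··· · 11/16 ≈ 0.344.
P(at least two equal) = 1 − 0.344 = 0.656.

0.656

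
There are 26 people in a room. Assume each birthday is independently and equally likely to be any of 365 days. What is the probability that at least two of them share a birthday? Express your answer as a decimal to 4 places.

It's easier to compute the probability that all 26 are distinct.
P(all distinct) = 365/365 · 364/365 · ··· · 340/365 ≈ 0.4018.
So the probability of at least one match is 1 − 0.4018 = 0.5982.

0.5982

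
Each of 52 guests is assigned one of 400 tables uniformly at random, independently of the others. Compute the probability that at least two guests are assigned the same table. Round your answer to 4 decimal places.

It's easier to compute the probability that all 52 are distinct.
P(all distinct) = 400/400 · 399/400 · ··· · 349/400 ≈ 0.0312.
So the probability of at least one match is 1 − 0.0312 = 0.9688.

0.9688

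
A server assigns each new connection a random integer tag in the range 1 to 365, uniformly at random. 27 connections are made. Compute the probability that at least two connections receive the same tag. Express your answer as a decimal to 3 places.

0.627

It's easier to compute the probability that all 27 are distinct.
P(all distinct) = 365/365 · 364/365 · ··· · 339/365 ≈ 0.373.
So the probability of at least one match is 1 − 0.373 = 0.627.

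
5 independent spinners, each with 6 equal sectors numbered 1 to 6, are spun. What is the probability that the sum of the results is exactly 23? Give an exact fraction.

There are 6^5 = 7776 equally likely outcomes.
The number of ordered 5-tuples from {1,…,6} summing to 23 is 305.
P(sum = 23) = 305/7776.

305/7776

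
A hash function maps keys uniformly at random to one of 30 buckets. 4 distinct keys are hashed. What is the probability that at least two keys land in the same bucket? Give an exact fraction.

47/250

It's easier to compute the probability that all 4 are distinct.
P(all distinct) = 30/30 · 29/30 · ··· · 27/30 = 203/250.
So the probability of at least one match is 1 − 203/250 = 47/250.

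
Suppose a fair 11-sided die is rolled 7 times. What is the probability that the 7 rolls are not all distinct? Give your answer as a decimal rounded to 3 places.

0.915

P(all 7 different) = 11/11 · 10/11 · ··· · 5/11 ≈ 0.085.
P(at least two equal) = 1 − 0.085 = 0.915.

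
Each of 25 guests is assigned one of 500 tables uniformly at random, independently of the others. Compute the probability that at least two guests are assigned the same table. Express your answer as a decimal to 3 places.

It's easier to compute the probability that all 25 are distinct.
P(all distinct) = 500/500 · 499/500 · ··· · 476/500 ≈ 0.543.
So the probability of at least one match is 1 − 0.543 = 0.457.

0.457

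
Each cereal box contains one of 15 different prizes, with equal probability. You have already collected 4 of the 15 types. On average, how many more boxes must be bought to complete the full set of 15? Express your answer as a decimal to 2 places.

Starting from 4 distinct types, each trial gives a new one with probability (15−i)/15 when i types are held, so the wait for the next new type is 15/(15−i).
E = 15/11 + 15/10 + 15/9 + 15/8 + 15/7 + 15/6 + 15/5 + 15/4 + 15/3 + 15/2 + 15/1 = 83711/1848 ≈ 45.30.

45.30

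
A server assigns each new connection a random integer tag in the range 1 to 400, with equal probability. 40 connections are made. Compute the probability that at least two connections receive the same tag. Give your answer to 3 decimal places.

It's easier to compute the probability that all 40 are distinct.
P(all distinct) = 400/400 · 399/400 · ··· · 361/400 ≈ 0.133.
So the probability of at least one match is 1 − 0.133 = 0.867.

0.867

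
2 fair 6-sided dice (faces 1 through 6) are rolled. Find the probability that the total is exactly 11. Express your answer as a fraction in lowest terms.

There are 6^2 = 36 equally likely outcomes.
The number of ordered 2-tuples from {1,…,6} summing to 11 is 2.
P(sum = 11) = 2/36 = 1/18.

1/18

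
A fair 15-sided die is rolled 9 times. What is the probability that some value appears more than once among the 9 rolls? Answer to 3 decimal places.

0.953

P(all 9 different) = 15/15 · 14/15 · ··· · 7/15 ≈ 0.047.
P(at least two equal) = 1 − 0.047 = 0.953.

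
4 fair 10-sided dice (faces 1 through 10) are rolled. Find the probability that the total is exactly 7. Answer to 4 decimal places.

There are 10^4 = 10000 equally likely outcomes.
The number of ordered 4-tuples from {1,…,10} summing to 7 is 20.
P(sum = 7) = 20/10000 = 1/500 ≈ 0.0020.

0.0020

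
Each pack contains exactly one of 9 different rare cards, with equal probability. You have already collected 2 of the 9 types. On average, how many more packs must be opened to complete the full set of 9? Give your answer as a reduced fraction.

Starting from 2 distinct types, each trial gives a new one with probability (9−i)/9 when i types are held, so the wait for the next new type is 9/(9−i).
E = 9/7 + 9/6 + 9/5 + 9/4 + 9/3 + 9/2 + 9/1 = 3267/140.

3267/140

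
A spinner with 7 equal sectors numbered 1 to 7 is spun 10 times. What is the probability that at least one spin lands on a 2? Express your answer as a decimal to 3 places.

P(no spin lands on a 2) = (6/7)^10 ≈ 0.214.
P(at least one) = 1 − 0.214 = 0.786.

0.786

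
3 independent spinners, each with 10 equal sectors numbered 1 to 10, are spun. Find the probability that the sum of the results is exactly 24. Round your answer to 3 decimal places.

There are 10^3 = 1000 equally likely outcomes.
The number of ordered 3-tuples from {1,…,10} summing to 24 is 28.
P(sum = 24) = 28/1000 = 7/250 ≈ 0.028.

0.028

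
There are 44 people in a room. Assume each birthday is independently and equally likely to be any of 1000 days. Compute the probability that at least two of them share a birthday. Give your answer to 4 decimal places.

It's easier to compute the probability that all 44 are distinct.
P(all distinct) = 1000/1000 · 999/1000 · ··· · 957/1000 ≈ 0.3829.
So the probability of at least one match is 1 − 0.3829 = 0.6171.

0.6171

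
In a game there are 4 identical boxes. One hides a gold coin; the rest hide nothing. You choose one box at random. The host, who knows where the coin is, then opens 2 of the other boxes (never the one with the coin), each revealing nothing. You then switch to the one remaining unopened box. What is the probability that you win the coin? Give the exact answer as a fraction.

Your original box holds the coin with probability 1/4, so the other 3 collectively hold it with probability 3/4.
The host can always find 2 empty boxes to open, so the reveals don't change that 3/4; it is now spread over the 1 remaining unopened box.
P(win by switching) = (3/4) · (1/1) = 3/4.

3/4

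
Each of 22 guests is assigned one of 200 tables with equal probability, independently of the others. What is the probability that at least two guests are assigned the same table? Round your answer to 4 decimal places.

It's easier to compute the probability that all 22 are distinct.
P(all distinct) = 200/200 · 199/200 · ··· · 179/200 ≈ 0.3016.
So the probability of at least one match is 1 − 0.3016 = 0.6984.

0.6984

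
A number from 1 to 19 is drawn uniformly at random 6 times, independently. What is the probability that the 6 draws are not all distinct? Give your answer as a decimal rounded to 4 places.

P(all 6 different) = 19/19 · 18/19 · ··· · 14/19 ≈ 0.4152.
P(at least two equal) = 1 − 0.4152 = 0.5848.

0.5848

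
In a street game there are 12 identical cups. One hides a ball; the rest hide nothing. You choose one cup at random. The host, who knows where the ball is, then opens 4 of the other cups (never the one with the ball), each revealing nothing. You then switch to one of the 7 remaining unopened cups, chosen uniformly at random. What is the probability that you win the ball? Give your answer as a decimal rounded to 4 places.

0.1310

Your original cup holds the ball with probability 1/12, so the other 11 collectively hold it with probability 11/12.
The host can always find 4 empty cups to open, so the reveals don't change that 11/12; it is now spread over the 7 remaining unopened cups.
P(win by switching) = (11/12) · (1/7) = 11/84 ≈ 0.1310.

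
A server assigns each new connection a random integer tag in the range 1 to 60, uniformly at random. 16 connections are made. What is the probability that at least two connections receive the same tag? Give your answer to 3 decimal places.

It's easier to compute the probability that all 16 are distinct.
P(all distinct) = 60/60 · 59/60 · ··· · 45/60 ≈ 0.111.
So the probability of at least one match is 1 − 0.111 = 0.889.

0.889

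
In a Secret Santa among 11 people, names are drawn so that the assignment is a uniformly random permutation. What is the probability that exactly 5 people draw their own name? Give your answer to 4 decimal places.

0.0031

Choose which 5 of the 11 are fixed: C(11,5) = 462 ways.
The remaining 6 must have no fixed point: D(6) = 265.
P = 462·265/39916800 = 53/17280 ≈ 0.0031.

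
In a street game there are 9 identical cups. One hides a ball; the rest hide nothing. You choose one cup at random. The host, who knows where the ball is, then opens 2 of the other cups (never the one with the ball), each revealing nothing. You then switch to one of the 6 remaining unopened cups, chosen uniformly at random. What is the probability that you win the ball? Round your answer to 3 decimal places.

0.148

Your original cup holds the ball with probability 1/9, so the other 8 collectively hold it with probability 8/9.
The host can always find 2 empty cups to open, so the reveals don't change that 8/9; it is now spread over the 6 remaining unopened cups.
P(win by switching) = (8/9) · (1/6) = 4/27 ≈ 0.148.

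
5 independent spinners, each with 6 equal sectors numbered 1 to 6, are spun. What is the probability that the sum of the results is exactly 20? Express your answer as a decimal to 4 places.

There are 6^5 = 7776 equally likely outcomes.
The number of ordered 5-tuples from {1,…,6} summing to 20 is 651.
P(sum = 20) = 651/7776 = 217/2592 ≈ 0.0837.

0.0837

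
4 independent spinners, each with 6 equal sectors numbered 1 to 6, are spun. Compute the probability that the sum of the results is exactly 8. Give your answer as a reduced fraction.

35/1296

There are 6^4 = 1296 equally likely outcomes.
The number of ordered 4-tuples from {1,…,6} summing to 8 is 35.
P(sum = 8) = 35/1296.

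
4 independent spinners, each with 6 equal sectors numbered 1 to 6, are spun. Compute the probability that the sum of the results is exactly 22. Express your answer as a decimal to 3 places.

0.008

There are 6^4 = 1296 equally likely outcomes.
The number of ordered 4-tuples from {1,…,6} summing to 22 is 10.
P(sum = 22) = 10/1296 = 5/648 ≈ 0.008.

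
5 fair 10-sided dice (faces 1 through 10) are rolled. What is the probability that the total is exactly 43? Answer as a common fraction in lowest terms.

There are 10^5 = 100000 equally likely outcomes.
The number of ordered 5-tuples from {1,…,10} summing to 43 is 330.
P(sum = 43) = 330/100000 = 33/10000.

33/10000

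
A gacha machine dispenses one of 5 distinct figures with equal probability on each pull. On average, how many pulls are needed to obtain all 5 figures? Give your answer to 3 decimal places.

After i distinct types are collected, each trial gives a new one with probability (5−i)/5, so the expected wait for the next new type is 5/(5−i).
E = 5/5 + 5/4 + 5/3 + 5/2 + 5/1 = 137/12 ≈ 11.417.

11.417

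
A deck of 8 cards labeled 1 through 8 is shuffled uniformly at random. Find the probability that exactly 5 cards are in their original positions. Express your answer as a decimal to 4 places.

0.0028

Choose which 5 of the 8 are fixed: C(8,5) = 56 ways.
The remaining 3 must have no fixed point: D(3) = 2.
P = 56·2/40320 = 1/360 ≈ 0.0028.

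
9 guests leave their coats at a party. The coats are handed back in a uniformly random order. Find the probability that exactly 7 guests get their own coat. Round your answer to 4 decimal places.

0.0001

Choose which 7 of the 9 are fixed: C(9,7) = 36 ways.
The remaining 2 must have no fixed point: D(2) = 1.
P = 36·1/362880 = 1/10080 ≈ 0.0001.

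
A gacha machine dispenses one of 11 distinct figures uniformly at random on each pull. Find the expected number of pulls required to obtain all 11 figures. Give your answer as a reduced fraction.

83711/2520

After i distinct types are collected, each trial gives a new one with probability (11−i)/11, so the expected wait for the next new type is 11/(11−i).
E = 11/11 + 11/10 + 11/9 + 11/8 + 11/7 + 11/6 + 11/5 + 11/4 + 11/3 + 11/2 + 11/1 = 83711/2520.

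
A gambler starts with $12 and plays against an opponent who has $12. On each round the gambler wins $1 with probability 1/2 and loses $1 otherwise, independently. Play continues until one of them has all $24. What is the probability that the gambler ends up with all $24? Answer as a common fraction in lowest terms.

1/2

With a fair step, P(i) = ½P(i−1) + ½P(i+1) with P(0)=0, P(24)=1 has the linear solution P(i) = i/24.
P(12) = 12/24 = 1/2.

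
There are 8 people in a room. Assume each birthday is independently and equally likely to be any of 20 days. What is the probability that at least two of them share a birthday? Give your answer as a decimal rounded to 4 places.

0.8016

It's easier to compute the probability that all 8 are distinct.
P(all distinct) = 20/20 · 19/20 · ··· · 13/20 ≈ 0.1984.
So the probability of at least one match is 1 − 0.1984 = 0.8016.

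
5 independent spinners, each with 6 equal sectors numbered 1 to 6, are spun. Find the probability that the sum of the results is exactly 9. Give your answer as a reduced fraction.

There are 6^5 = 7776 equally likely outcomes.
The number of ordered 5-tuples from {1,…,6} summing to 9 is 70.
P(sum = 9) = 70/7776 = 35/3888.

35/3888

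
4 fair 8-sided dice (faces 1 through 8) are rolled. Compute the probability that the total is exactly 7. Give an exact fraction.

5/1024

There are 8^4 = 4096 equally likely outcomes.
The number of ordered 4-tuples from {1,…,8} summing to 7 is 20.
P(sum = 7) = 20/4096 = 5/1024.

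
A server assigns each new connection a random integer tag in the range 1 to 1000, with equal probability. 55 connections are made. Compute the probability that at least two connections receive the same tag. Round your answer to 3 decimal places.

0.780

It's easier to compute the probability that all 55 are distinct.
P(all distinct) = 1000/1000 · 999/1000 · ··· · 946/1000 ≈ 0.220.
So the probability of at least one match is 1 − 0.220 = 0.780.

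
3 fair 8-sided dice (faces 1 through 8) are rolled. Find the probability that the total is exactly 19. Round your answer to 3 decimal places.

There are 8^3 = 512 equally likely outcomes.
The number of ordered 3-tuples from {1,…,8} summing to 19 is 21.
P(sum = 19) = 21/512 ≈ 0.041.

0.041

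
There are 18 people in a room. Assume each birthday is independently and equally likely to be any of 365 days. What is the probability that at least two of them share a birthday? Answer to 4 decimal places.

It's easier to compute the probability that all 18 are distinct.
P(all distinct) = 365/365 · 364/365 · ··· · 348/365 ≈ 0.6531.
So the probability of at least one match is 1 − 0.6531 = 0.3469.

0.3469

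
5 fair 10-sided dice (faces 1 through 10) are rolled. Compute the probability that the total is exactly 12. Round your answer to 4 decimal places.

0.0033

There are 10^5 = 100000 equally likely outcomes.
The number of ordered 5-tuples from {1,…,10} summing to 12 is 330.
P(sum = 12) = 330/100000 = 33/10000 ≈ 0.0033.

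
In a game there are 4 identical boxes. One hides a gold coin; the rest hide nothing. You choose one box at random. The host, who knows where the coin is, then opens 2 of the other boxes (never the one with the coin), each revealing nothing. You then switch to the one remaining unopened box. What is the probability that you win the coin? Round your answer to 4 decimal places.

0.7500

Your original box holds the coin with probability 1/4, so the other 3 collectively hold it with probability 3/4.
The host can always find 2 empty boxes to open, so the reveals don't change that 3/4; it is now spread over the 1 remaining unopened box.
P(win by switching) = (3/4) · (1/1) = 3/4 ≈ 0.7500.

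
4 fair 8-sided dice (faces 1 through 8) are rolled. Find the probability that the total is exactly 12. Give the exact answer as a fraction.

161/4096

There are 8^4 = 4096 equally likely outcomes.
The number of ordered 4-tuples from {1,…,8} summing to 12 is 161.
P(sum = 12) = 161/4096.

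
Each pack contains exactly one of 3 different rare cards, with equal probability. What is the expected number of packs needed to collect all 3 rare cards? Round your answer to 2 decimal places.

After i distinct types are collected, each trial gives a new one with probability (3−i)/3, so the expected wait for the next new type is 3/(3−i).
E = 3/3 + 3/2 + 3/1 = 11/2 ≈ 5.50.

5.50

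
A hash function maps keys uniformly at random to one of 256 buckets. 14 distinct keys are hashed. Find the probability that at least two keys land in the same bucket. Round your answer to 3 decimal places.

0.304

It's easier to compute the probability that all 14 are distinct.
P(all distinct) = 256/256 · 255/256 · ··· · 243/256 ≈ 0.696.
So the probability of at least one match is 1 − 0.696 = 0.304.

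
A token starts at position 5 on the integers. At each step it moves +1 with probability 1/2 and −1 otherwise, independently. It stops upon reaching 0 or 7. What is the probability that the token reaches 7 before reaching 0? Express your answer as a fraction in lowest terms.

With a fair step, P(i) = ½P(i−1) + ½P(i+1) with P(0)=0, P(7)=1 has the linear solution P(i) = i/7.
P(5) = 5/7.

5/7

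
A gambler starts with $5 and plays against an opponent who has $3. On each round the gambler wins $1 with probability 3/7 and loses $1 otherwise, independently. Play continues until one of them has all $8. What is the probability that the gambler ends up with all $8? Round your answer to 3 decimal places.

Let r = q/p = (4/7)/(3/7) = 4/3. The recurrence P(i) = p·P(i+1) + q·P(i−1) with P(0)=0, P(8)=1 gives P(i) = (1 − r^i)/(1 − r^8).
P(5) = (1 − (4/3)^5) / (1 − (4/3)^8) = 21087/58975 ≈ 0.358.

0.358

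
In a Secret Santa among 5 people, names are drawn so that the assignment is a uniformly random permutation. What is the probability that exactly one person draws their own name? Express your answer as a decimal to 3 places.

0.375

Choose which one is fixed: C(5,1) = 5 ways.
The remaining 4 must have no fixed point: D(4) = 9.
P = 5·9/120 = 3/8 ≈ 0.375.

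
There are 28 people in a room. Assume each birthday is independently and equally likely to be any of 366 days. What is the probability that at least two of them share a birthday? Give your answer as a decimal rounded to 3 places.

It's easier to compute the probability that all 28 are distinct.
P(all distinct) = 366/366 · 365/366 · ··· · 339/366 ≈ 0.347.
So the probability of at least one match is 1 − 0.347 = 0.653.

0.653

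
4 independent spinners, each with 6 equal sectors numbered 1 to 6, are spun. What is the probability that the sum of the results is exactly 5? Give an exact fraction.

There are 6^4 = 1296 equally likely outcomes.
The number of ordered 4-tuples from {1,…,6} summing to 5 is 4.
P(sum = 5) = 4/1296 = 1/324.

1/324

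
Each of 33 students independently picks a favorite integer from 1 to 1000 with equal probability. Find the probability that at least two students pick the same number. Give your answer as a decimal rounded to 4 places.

It's easier to compute the probability that all 33 are distinct.
P(all distinct) = 1000/1000 · 999/1000 · ··· · 968/1000 ≈ 0.5864.
So the probability of at least one match is 1 − 0.5864 = 0.4136.

0.4136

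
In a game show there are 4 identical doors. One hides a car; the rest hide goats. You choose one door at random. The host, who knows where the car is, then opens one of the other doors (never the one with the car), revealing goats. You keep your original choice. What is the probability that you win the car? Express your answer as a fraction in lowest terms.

1/4

The host can always open an empty door regardless of your choice, so this gives no information about your original door.
P(win by staying) = 1/4.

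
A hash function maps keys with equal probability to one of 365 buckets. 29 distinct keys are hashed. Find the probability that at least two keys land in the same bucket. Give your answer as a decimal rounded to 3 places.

It's easier to compute the probability that all 29 are distinct.
P(all distinct) = 365/365 · 364/365 · ··· · 337/365 ≈ 0.319.
So the probability of at least one match is 1 − 0.319 = 0.681.

0.681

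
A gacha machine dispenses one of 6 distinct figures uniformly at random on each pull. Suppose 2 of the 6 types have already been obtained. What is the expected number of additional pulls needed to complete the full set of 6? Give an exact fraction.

25/2

Starting from 2 distinct types, each trial gives a new one with probability (6−i)/6 when i types are held, so the wait for the next new type is 6/(6−i).
E = 6/4 + 6/3 + 6/2 + 6/1 = 25/2.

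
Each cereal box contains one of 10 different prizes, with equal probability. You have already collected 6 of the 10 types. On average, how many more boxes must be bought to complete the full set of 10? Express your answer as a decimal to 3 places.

Starting from 6 distinct types, each trial gives a new one with probability (10−i)/10 when i types are held, so the wait for the next new type is 10/(10−i).
E = 10/4 + 10/3 + 10/2 + 10/1 = 125/6 ≈ 20.833.

20.833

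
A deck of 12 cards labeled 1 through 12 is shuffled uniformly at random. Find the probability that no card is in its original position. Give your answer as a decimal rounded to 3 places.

0.368

This is the derangement probability: permutations of 12 with no fixed point.
D(12) = 12! · (1 − 1/1! + 1/2! − ··· + (−1)^12/12!) = 176214841.
P = 176214841/479001600 = 16019531/43545600 ≈ 0.368.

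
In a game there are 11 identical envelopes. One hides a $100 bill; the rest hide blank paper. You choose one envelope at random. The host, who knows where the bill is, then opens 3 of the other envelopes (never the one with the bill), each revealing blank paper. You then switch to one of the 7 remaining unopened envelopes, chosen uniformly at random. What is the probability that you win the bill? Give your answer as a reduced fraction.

Your original envelope holds the bill with probability 1/11, so the other 10 collectively hold it with probability 10/11.
The host can always find 3 empty envelopes to open, so the reveals don't change that 10/11; it is now spread over the 7 remaining unopened envelopes.
P(win by switching) = (10/11) · (1/7) = 10/77.

10/77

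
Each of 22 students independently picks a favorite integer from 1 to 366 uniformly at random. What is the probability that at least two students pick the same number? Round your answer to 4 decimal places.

It's easier to compute the probability that all 22 are distinct.
P(all distinct) = 366/366 · 365/366 · ··· · 345/366 ≈ 0.5252.
So the probability of at least one match is 1 − 0.5252 = 0.4748.

0.4748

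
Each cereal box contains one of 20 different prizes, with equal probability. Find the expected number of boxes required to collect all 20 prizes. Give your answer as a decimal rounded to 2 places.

71.95

After i distinct types are collected, each trial gives a new one with probability (20−i)/20, so the expected wait for the next new type is 20/(20−i).
E = 20/20 + 20/19 + 20/18 + 20/17 + 20/16 + 20/15 + 20/14 + 20/13 + 20/12 + 20/11 + 20/10 + 20/9 + 20/8 + 20/7 + 20/6 + 20/5 + 20/4 + 20/3 + 20/2 + 20/1 = 279175675/3879876 ≈ 71.95.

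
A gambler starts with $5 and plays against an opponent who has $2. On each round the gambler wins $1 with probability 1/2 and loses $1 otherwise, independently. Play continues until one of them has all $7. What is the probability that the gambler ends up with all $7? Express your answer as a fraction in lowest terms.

5/7

With a fair step, P(i) = ½P(i−1) + ½P(i+1) with P(0)=0, P(7)=1 has the linear solution P(i) = i/7.
P(5) = 5/7.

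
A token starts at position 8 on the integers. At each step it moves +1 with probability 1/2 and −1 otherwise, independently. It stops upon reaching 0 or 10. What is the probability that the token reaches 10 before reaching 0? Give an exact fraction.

4/5

With a fair step, P(i) = ½P(i−1) + ½P(i+1) with P(0)=0, P(10)=1 has the linear solution P(i) = i/10.
P(8) = 8/10 = 4/5.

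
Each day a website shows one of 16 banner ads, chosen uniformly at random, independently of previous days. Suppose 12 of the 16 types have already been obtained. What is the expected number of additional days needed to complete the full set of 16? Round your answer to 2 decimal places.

33.33

Starting from 12 distinct types, each trial gives a new one with probability (16−i)/16 when i types are held, so the wait for the next new type is 16/(16−i).
E = 16/4 + 16/3 + 16/2 + 16/1 = 100/3 ≈ 33.33.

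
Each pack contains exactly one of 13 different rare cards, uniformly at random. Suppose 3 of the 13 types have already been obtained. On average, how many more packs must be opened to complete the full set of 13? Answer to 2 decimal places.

Starting from 3 distinct types, each trial gives a new one with probability (13−i)/13 when i types are held, so the wait for the next new type is 13/(13−i).
E = 13/10 + 13/9 + 13/8 + 13/7 + 13/6 + 13/5 + 13/4 + 13/3 + 13/2 + 13/1 = 95953/2520 ≈ 38.08.

38.08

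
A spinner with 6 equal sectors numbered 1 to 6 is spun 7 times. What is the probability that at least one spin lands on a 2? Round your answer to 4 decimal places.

0.7209

P(no spin lands on a 2) = (5/6)^7 ≈ 0.2791.
P(at least one) = 1 − 0.2791 = 0.7209.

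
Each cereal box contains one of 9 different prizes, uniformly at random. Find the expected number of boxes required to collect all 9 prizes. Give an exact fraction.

7129/280

After i distinct types are collected, each trial gives a new one with probability (9−i)/9, so the expected wait for the next new type is 9/(9−i).
E = 9/9 + 9/8 + 9/7 + 9/6 + 9/5 + 9/4 + 9/3 + 9/2 + 9/1 = 7129/280.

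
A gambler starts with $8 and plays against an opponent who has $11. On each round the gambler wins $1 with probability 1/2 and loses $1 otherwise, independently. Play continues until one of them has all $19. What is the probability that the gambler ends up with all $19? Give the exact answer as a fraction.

8/19

With a fair step, P(i) = ½P(i−1) + ½P(i+1) with P(0)=0, P(19)=1 has the linear solution P(i) = i/19.
P(8) = 8/19.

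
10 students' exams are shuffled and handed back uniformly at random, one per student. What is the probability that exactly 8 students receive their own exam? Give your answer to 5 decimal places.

Choose which 8 of the 10 are fixed: C(10,8) = 45 ways.
The remaining 2 must have no fixed point: D(2) = 1.
P = 45·1/3628800 = 1/80640 ≈ 0.00001.

0.00001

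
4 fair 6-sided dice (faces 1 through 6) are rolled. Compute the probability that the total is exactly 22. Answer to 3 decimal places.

0.008

There are 6^4 = 1296 equally likely outcomes.
The number of ordered 4-tuples from {1,…,6} summing to 22 is 10.
P(sum = 22) = 10/1296 = 5/648 ≈ 0.008.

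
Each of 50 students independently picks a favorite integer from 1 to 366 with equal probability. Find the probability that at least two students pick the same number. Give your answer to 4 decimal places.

It's easier to compute the probability that all 50 are distinct.
P(all distinct) = 366/366 · 365/366 · ··· · 317/366 ≈ 0.0299.
So the probability of at least one match is 1 − 0.0299 = 0.9701.

0.9701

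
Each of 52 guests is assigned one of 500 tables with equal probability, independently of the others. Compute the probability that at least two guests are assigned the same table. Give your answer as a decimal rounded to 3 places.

0.936

It's easier to compute the probability that all 52 are distinct.
P(all distinct) = 500/500 · 499/500 · ··· · 449/500 ≈ 0.064.
So the probability of at least one match is 1 − 0.064 = 0.936.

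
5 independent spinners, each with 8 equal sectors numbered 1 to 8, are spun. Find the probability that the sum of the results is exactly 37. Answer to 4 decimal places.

0.0011

There are 8^5 = 32768 equally likely outcomes.
The number of ordered 5-tuples from {1,…,8} summing to 37 is 35.
P(sum = 37) = 35/32768 ≈ 0.0011.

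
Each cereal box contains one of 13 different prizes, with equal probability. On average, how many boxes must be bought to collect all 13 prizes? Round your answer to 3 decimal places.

41.342

After i distinct types are collected, each trial gives a new one with probability (13−i)/13, so the expected wait for the next new type is 13/(13−i).
E = 13/13 + 13/12 + 13/11 + 13/10 + 13/9 + 13/8 + 13/7 + 13/6 + 13/5 + 13/4 + 13/3 + 13/2 + 13/1 = 1145993/27720 ≈ 41.342.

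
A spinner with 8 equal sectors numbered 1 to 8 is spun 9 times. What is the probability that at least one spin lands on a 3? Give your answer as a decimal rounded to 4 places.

0.6993

P(no spin lands on a 3) = (7/8)^9 ≈ 0.3007.
P(at least one) = 1 − 0.3007 = 0.6993.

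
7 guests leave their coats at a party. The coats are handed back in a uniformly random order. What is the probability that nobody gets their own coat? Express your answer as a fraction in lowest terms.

103/280

This is the derangement probability: permutations of 7 with no fixed point.
D(7) = 7! · (1 − 1/1! + 1/2! − ··· + (−1)^7/7!) = 1854.
P = 1854/5040 = 103/280.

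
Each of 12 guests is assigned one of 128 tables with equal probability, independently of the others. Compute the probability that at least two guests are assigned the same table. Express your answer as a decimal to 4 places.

0.4125

It's easier to compute the probability that all 12 are distinct.
P(all distinct) = 128/128 · 127/128 · ··· · 117/128 ≈ 0.5875.
So the probability of at least one match is 1 − 0.5875 = 0.4125.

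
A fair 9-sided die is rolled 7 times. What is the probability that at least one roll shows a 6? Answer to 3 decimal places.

P(no roll shows a 6) = (8/9)^7 ≈ 0.438.
P(at least one) = 1 − 0.438 = 0.562.

0.562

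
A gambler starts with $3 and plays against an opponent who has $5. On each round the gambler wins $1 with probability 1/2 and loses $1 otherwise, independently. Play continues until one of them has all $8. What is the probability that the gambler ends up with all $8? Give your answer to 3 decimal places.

With a fair step, P(i) = ½P(i−1) + ½P(i+1) with P(0)=0, P(8)=1 has the linear solution P(i) = i/8.
P(3) = 3/8 ≈ 0.375.

0.375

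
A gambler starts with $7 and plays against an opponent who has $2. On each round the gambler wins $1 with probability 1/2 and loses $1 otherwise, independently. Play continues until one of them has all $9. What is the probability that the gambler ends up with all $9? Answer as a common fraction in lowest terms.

7/9

With a fair step, P(i) = ½P(i−1) + ½P(i+1) with P(0)=0, P(9)=1 has the linear solution P(i) = i/9.
P(7) = 7/9.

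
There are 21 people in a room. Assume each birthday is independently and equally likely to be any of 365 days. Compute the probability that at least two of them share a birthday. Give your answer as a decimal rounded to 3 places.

0.444

It's easier to compute the probability that all 21 are distinct.
P(all distinct) = 365/365 · 364/365 · ··· · 345/365 ≈ 0.556.
So the probability of at least one match is 1 − 0.556 = 0.444.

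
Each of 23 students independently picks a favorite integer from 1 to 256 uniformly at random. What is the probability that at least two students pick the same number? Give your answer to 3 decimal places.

It's easier to compute the probability that all 23 are distinct.
P(all distinct) = 256/256 · 255/256 · ··· · 234/256 ≈ 0.361.
So the probability of at least one match is 1 − 0.361 = 0.639.

0.639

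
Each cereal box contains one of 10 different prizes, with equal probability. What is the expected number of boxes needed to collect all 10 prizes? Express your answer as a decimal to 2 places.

After i distinct types are collected, each trial gives a new one with probability (10−i)/10, so the expected wait for the next new type is 10/(10−i).
E = 10/10 + 10/9 + 10/8 + 10/7 + 10/6 + 10/5 + 10/4 + 10/3 + 10/2 + 10/1 = 7381/252 ≈ 29.29.

29.29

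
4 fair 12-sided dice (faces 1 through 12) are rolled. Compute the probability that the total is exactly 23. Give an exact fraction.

There are 12^4 = 20736 equally likely outcomes.
The number of ordered 4-tuples from {1,…,12} summing to 23 is 1060.
P(sum = 23) = 1060/20736 = 265/5184.

265/5184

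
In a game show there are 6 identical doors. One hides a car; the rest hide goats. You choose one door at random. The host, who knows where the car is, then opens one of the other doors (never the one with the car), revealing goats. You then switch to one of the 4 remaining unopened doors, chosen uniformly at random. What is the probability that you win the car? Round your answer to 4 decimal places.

Your original door holds the car with probability 1/6, so the other 5 collectively hold it with probability 5/6.
The host can always find an empty door to open, so this doesn't change that 5/6; it is now spread over the 4 remaining unopened doors.
P(win by switching) = (5/6) · (1/4) = 5/24 ≈ 0.2083.

0.2083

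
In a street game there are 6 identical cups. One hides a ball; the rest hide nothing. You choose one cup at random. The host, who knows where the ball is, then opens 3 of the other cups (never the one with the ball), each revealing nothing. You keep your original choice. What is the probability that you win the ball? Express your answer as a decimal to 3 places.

0.167

The host can always open 3 empty cups regardless of your choice, so the reveals give no information about your original cup.
P(win by staying) = 1/6 ≈ 0.167.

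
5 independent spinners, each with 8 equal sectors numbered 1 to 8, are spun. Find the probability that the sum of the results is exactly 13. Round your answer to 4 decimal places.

0.0150

There are 8^5 = 32768 equally likely outcomes.
The number of ordered 5-tuples from {1,…,8} summing to 13 is 490.
P(sum = 13) = 490/32768 = 245/16384 ≈ 0.0150.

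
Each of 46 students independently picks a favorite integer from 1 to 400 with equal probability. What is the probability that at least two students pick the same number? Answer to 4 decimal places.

It's easier to compute the probability that all 46 are distinct.
P(all distinct) = 400/400 · 399/400 · ··· · 355/400 ≈ 0.0678.
So the probability of at least one match is 1 − 0.0678 = 0.9322.

0.9322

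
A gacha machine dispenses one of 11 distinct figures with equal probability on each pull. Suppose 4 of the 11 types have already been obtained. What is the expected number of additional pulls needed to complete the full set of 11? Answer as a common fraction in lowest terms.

3993/140

Starting from 4 distinct types, each trial gives a new one with probability (11−i)/11 when i types are held, so the wait for the next new type is 11/(11−i).
E = 11/7 + 11/6 + 11/5 + 11/4 + 11/3 + 11/2 + 11/1 = 3993/140.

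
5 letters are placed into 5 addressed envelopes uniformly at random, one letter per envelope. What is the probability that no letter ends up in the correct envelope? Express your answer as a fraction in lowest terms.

11/30

This is the derangement probability: permutations of 5 with no fixed point.
D(5) = 5! · (1 − 1/1! + 1/2! − ··· + (−1)^5/5!) = 44.
P = 44/120 = 11/30.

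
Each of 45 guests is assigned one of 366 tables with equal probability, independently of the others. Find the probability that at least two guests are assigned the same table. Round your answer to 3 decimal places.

It's easier to compute the probability that all 45 are distinct.
P(all distinct) = 366/366 · 365/366 · ··· · 322/366 ≈ 0.060.
So the probability of at least one match is 1 − 0.060 = 0.940.

0.940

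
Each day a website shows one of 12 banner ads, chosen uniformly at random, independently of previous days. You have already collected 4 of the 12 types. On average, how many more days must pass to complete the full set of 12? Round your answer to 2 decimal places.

Starting from 4 distinct types, each trial gives a new one with probability (12−i)/12 when i types are held, so the wait for the next new type is 12/(12−i).
E = 12/8 + 12/7 + 12/6 + 12/5 + 12/4 + 12/3 + 12/2 + 12/1 = 2283/70 ≈ 32.61.

32.61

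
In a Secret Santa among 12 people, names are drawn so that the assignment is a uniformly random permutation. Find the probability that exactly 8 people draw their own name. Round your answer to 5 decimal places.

Choose which 8 of the 12 are fixed: C(12,8) = 495 ways.
The remaining 4 must have no fixed point: D(4) = 9.
P = 495·9/479001600 = 1/107520 ≈ 0.00001.

0.00001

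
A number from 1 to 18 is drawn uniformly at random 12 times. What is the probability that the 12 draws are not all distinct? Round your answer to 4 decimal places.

0.9923

P(all 12 different) = 18/18 · 17/18 · ··· · 7/18 ≈ 0.0077.
P(at least two equal) = 1 − 0.0077 = 0.9923.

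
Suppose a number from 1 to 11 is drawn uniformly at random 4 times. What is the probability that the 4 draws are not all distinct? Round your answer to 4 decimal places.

P(all 4 different) = 11/11 · 10/11 · ··· · 8/11 ≈ 0.5409.
P(at least two equal) = 1 − 0.5409 = 0.4591.

0.4591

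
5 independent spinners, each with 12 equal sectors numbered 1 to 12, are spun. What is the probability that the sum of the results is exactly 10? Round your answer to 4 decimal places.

There are 12^5 = 248832 equally likely outcomes.
The number of ordered 5-tuples from {1,…,12} summing to 10 is 126.
P(sum = 10) = 126/248832 = 7/13824 ≈ 0.0005.

0.0005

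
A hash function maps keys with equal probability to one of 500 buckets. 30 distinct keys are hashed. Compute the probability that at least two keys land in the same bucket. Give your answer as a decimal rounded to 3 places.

It's easier to compute the probability that all 30 are distinct.
P(all distinct) = 500/500 · 499/500 · ··· · 471/500 ≈ 0.412.
So the probability of at least one match is 1 − 0.412 = 0.588.

0.588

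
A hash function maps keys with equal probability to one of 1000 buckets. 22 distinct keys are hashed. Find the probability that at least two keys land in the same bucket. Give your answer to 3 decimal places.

0.208

It's easier to compute the probability that all 22 are distinct.
P(all distinct) = 1000/1000 · 999/1000 · ··· · 979/1000 ≈ 0.792.
So the probability of at least one match is 1 − 0.792 = 0.208.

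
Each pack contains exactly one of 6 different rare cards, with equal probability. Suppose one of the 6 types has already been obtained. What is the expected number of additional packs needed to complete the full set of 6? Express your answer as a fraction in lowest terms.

Starting from 1 distinct type, each trial gives a new one with probability (6−i)/6 when i types are held, so the wait for the next new type is 6/(6−i).
E = 6/5 + 6/4 + 6/3 + 6/2 + 6/1 = 137/10.

137/10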